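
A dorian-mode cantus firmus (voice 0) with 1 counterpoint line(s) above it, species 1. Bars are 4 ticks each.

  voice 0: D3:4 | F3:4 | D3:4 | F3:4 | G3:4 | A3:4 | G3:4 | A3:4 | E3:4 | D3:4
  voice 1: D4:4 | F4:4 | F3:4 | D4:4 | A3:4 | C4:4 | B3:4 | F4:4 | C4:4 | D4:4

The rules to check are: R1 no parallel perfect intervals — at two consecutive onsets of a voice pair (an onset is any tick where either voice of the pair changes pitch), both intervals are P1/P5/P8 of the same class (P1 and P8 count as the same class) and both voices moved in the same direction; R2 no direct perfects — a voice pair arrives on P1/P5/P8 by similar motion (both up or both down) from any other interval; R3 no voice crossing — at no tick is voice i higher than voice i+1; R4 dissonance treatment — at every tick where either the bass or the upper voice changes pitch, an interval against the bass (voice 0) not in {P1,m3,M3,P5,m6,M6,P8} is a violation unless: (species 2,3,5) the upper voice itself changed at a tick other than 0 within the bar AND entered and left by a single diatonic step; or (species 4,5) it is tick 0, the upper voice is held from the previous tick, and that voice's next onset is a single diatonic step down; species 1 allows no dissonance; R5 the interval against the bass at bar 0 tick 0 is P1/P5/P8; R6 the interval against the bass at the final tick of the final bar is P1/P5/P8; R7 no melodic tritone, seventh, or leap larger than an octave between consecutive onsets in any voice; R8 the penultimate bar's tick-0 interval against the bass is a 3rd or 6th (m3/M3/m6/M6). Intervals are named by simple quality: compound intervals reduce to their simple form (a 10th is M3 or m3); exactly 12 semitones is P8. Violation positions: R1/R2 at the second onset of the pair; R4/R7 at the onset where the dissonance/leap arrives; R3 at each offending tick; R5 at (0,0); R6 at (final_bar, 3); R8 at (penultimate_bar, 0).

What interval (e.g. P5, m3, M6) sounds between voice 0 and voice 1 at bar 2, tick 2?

m3

voice 0=D3 voice 1=F3 -> m3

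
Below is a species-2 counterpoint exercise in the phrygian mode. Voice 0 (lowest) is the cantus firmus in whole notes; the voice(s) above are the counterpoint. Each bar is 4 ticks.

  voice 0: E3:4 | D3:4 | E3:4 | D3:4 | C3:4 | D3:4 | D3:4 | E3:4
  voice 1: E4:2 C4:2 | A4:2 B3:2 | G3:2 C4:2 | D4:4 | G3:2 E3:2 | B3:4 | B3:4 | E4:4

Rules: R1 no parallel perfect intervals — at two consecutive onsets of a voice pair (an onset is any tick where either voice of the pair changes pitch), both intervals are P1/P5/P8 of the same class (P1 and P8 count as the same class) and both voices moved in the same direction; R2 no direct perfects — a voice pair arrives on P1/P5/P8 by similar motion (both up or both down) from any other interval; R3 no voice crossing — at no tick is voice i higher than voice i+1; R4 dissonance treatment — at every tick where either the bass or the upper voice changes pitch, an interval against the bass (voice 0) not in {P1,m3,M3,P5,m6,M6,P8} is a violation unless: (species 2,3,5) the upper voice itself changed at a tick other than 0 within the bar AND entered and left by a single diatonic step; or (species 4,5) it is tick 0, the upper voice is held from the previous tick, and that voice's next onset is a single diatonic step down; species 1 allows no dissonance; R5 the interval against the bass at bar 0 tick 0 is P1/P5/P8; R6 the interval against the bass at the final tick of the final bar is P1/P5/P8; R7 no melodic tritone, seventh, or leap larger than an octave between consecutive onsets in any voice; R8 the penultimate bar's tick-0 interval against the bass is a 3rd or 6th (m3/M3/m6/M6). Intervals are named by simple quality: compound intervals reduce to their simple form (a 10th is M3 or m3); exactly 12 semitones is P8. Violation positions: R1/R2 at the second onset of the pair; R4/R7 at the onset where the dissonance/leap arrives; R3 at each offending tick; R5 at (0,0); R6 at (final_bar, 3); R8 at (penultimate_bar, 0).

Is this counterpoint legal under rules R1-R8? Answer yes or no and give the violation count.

bar 0: v0=E3 v1=E4 (P8)
bar 1: v0=D3 v1=A4 (P5)
bar 2: v0=E3 v1=G3 (m3)
bar 3: v0=D3 v1=D4 (P8)
bar 4: v0=C3 v1=G3 (P5)
bar 5: v0=D3 v1=B3 (M6)
bar 6: v0=D3 v1=B3 (M6)
bar 7: v0=E3 v1=E4 (P8)
  R7 @ bar1.2: A4->B3 leap 10st
  R2 @ bar4.0: D3/D4 P8 -> C3/G3 P5 similar
  R2 @ bar7.0: D3/B3 M6 -> E3/E4 P8 similar

No (3 violations)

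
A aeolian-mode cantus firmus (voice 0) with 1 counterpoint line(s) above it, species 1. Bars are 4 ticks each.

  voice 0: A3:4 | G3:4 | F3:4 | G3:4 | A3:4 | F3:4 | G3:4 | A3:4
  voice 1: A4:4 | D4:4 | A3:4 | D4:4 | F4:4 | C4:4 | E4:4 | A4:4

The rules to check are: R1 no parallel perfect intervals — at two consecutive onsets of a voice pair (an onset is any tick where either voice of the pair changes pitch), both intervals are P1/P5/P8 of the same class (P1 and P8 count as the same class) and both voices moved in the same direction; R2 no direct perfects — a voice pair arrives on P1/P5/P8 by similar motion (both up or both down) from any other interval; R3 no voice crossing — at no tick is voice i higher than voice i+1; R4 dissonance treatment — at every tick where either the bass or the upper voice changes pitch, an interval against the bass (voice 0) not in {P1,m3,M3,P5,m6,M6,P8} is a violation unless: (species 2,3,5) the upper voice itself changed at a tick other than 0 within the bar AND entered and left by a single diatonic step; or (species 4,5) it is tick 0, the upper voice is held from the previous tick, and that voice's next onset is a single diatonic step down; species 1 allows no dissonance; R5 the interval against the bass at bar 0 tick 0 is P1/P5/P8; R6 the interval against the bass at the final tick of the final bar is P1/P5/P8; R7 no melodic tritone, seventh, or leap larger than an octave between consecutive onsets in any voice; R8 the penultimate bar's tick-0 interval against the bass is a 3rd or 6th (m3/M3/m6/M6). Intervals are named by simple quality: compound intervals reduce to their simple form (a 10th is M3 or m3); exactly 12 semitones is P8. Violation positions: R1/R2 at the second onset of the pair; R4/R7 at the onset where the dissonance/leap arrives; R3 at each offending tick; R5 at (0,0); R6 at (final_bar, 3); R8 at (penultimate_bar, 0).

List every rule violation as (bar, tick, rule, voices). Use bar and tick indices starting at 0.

(1, 0, R2, (0, 1))
(3, 0, R2, (0, 1))
(5, 0, R2, (0, 1))
(7, 0, R2, (0, 1))

bar 0: v0=A3 v1=A4 downbeat P8
bar 1: v0=G3 v1=D4 downbeat P5
bar 2: v0=F3 v1=A3 downbeat M3
bar 3: v0=G3 v1=D4 downbeat P5
bar 4: v0=A3 v1=F4 downbeat m6
bar 5: v0=F3 v1=C4 downbeat P5
bar 6: v0=G3 v1=E4 downbeat M6
bar 7: v0=A3 v1=A4 downbeat P8
  -> R2 @ bar 1 tick 0 v(0, 1): A3/A4 P8 -> G3/D4 P5 similar
  -> R2 @ bar 3 tick 0 v(0, 1): F3/A3 M3 -> G3/D4 P5 similar
  -> R2 @ bar 5 tick 0 v(0, 1): A3/F4 m6 -> F3/C4 P5 similar
  -> R2 @ bar 7 tick 0 v(0, 1): G3/E4 M6 -> A3/A4 P8 similar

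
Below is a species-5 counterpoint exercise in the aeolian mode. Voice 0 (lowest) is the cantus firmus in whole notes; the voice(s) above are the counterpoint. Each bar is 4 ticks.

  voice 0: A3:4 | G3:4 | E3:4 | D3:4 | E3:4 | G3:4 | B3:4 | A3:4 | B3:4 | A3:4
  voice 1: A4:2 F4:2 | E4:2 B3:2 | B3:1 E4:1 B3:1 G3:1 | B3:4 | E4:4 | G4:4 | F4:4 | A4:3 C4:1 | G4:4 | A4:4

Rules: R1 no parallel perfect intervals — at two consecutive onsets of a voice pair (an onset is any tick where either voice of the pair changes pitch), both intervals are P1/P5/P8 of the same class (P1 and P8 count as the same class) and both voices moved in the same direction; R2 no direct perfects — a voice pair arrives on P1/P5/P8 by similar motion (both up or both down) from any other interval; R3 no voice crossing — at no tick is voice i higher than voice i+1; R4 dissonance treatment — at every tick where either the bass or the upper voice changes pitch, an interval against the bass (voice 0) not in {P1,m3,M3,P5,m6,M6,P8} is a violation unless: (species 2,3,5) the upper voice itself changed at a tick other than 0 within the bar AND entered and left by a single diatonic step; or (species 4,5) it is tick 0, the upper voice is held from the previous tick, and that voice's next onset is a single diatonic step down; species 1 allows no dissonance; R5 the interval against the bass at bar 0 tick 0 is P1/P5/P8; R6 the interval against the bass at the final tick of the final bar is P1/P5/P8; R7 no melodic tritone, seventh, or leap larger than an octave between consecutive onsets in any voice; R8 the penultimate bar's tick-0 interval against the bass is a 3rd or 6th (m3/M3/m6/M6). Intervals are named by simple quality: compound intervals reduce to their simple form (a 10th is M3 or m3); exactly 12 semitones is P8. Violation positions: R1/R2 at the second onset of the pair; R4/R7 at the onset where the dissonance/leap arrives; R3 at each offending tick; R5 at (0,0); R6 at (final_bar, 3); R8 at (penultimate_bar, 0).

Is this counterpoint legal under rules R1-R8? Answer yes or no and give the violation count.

bar 0: v0=A3 v1=A4 (P8)
bar 1: v0=G3 v1=E4 (M6)
bar 2: v0=E3 v1=B3 (P5)
bar 3: v0=D3 v1=B3 (M6)
bar 4: v0=E3 v1=E4 (P8)
bar 5: v0=G3 v1=G4 (P8)
bar 6: v0=B3 v1=F4 (TT)
bar 7: v0=A3 v1=A4 (P8)
bar 8: v0=B3 v1=G4 (m6)
bar 9: v0=A3 v1=A4 (P8)
  R2 @ bar4.0: D3/B3 M6 -> E3/E4 P8 similar
  R1 @ bar5.0: E3/E4 P8 -> G3/G4 P8 similar
  R4 @ bar6.0: B3/F4 TT untreated

No (3 violations)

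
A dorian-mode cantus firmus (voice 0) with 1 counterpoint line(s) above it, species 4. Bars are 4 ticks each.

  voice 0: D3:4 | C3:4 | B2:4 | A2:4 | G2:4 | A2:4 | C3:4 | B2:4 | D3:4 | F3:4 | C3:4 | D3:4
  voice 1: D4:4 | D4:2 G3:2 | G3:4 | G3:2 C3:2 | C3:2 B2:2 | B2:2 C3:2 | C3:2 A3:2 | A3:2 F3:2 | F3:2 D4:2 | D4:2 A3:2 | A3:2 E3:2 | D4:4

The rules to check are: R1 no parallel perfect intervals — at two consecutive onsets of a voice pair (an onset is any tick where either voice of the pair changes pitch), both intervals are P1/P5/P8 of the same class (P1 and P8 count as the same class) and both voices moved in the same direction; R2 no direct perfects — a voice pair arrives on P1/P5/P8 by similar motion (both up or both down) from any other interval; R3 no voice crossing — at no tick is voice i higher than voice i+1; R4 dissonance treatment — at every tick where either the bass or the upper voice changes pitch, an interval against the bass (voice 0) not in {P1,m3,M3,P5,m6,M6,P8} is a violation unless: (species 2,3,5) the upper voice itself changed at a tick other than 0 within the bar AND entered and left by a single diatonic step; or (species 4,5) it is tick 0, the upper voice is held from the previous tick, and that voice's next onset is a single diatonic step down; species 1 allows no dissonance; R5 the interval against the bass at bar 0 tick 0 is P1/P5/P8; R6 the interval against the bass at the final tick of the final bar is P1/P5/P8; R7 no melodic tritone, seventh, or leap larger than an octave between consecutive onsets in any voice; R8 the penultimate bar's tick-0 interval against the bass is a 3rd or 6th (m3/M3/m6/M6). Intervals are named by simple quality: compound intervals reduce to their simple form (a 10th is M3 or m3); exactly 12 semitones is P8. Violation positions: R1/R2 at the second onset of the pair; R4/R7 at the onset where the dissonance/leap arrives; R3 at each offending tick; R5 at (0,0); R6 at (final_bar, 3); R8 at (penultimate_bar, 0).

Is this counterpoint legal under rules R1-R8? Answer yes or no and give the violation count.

No (7 violations)

bar 0: v0=D3 v1=D4 (P8)
bar 1: v0=C3 v1=D4 (M2)
bar 2: v0=B2 v1=G3 (m6)
bar 3: v0=A2 v1=G3 (m7)
bar 4: v0=G2 v1=C3 (P4)
bar 5: v0=A2 v1=B2 (M2)
bar 6: v0=C3 v1=C3 (P1)
bar 7: v0=B2 v1=A3 (m7)
bar 8: v0=D3 v1=F3 (m3)
bar 9: v0=F3 v1=D4 (M6)
bar 10: v0=C3 v1=A3 (M6)
bar 11: v0=D3 v1=D4 (P8)
  R4 @ bar1.0: C3/D4 M2 untreated
  R4 @ bar3.0: A2/G3 m7 untreated
  R4 @ bar5.0: A2/B2 M2 untreated
  R4 @ bar7.0: B2/A3 m7 untreated
  R4 @ bar7.2: B2/F3 TT untreated
  R2 @ bar11.0: C3/E3 M3 -> D3/D4 P8 similar
  R7 @ bar11.0: E3->D4 leap 10st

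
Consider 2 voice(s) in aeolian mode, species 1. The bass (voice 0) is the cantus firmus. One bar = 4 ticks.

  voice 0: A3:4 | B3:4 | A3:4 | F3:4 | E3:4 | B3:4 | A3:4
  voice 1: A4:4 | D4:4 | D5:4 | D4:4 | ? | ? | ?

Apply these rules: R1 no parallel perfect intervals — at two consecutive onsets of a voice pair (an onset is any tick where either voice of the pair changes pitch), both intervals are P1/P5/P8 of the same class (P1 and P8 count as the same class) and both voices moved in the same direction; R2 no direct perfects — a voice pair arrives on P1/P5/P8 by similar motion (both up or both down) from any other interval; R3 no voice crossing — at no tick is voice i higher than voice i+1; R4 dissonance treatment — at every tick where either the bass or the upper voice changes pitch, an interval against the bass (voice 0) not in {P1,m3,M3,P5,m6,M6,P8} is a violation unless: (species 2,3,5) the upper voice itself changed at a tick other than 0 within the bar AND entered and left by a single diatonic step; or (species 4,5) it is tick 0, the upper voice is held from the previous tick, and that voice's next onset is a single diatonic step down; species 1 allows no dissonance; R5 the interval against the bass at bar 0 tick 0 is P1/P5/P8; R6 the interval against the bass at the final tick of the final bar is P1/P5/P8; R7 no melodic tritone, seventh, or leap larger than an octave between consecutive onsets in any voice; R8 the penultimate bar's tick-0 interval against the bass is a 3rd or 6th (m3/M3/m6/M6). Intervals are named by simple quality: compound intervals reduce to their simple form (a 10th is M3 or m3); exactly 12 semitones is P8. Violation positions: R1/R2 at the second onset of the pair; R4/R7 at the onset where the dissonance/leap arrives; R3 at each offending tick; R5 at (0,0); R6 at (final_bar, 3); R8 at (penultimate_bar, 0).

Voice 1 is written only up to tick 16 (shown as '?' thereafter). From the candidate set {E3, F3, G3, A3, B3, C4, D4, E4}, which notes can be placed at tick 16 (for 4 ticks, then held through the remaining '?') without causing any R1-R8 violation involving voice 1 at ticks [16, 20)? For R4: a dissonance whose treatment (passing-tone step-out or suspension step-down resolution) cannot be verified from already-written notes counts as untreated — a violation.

{C4, E4, G3}

E3: violates R2,R7
F3: violates R4
G3: legal
A3: violates R4
B3: violates R2
C4: legal
D4: violates R4
E4: legal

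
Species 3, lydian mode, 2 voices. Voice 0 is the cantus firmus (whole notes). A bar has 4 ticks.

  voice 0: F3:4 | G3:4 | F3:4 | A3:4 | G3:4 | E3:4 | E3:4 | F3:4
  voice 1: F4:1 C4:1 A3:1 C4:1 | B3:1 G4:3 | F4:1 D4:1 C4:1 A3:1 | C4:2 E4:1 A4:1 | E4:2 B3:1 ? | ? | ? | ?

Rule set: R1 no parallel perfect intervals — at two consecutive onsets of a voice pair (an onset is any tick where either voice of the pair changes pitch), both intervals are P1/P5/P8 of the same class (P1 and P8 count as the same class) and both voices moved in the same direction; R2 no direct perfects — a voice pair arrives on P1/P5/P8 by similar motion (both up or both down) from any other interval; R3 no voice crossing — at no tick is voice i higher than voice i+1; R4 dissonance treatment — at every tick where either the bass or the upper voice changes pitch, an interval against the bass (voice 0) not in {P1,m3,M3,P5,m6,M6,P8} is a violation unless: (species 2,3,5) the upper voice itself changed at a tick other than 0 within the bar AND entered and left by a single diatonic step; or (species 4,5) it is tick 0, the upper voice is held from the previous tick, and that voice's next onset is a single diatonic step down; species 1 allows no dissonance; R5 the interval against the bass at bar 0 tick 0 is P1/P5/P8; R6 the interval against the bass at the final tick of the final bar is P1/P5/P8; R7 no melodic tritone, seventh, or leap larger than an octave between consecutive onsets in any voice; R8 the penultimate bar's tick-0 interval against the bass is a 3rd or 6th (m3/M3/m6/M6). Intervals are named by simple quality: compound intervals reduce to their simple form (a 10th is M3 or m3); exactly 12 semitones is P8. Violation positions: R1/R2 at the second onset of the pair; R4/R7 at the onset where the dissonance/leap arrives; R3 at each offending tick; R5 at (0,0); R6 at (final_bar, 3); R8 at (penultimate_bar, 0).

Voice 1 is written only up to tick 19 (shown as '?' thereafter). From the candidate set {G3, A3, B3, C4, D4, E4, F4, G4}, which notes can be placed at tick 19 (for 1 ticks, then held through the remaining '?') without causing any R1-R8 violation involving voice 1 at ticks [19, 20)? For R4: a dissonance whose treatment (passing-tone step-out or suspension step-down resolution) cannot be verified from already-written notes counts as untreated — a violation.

{B3, D4, E4, G3, G4}

G3: legal
A3: violates R4
B3: legal
C4: violates R4
D4: legal
E4: legal
F4: violates R4,R7
G4: legal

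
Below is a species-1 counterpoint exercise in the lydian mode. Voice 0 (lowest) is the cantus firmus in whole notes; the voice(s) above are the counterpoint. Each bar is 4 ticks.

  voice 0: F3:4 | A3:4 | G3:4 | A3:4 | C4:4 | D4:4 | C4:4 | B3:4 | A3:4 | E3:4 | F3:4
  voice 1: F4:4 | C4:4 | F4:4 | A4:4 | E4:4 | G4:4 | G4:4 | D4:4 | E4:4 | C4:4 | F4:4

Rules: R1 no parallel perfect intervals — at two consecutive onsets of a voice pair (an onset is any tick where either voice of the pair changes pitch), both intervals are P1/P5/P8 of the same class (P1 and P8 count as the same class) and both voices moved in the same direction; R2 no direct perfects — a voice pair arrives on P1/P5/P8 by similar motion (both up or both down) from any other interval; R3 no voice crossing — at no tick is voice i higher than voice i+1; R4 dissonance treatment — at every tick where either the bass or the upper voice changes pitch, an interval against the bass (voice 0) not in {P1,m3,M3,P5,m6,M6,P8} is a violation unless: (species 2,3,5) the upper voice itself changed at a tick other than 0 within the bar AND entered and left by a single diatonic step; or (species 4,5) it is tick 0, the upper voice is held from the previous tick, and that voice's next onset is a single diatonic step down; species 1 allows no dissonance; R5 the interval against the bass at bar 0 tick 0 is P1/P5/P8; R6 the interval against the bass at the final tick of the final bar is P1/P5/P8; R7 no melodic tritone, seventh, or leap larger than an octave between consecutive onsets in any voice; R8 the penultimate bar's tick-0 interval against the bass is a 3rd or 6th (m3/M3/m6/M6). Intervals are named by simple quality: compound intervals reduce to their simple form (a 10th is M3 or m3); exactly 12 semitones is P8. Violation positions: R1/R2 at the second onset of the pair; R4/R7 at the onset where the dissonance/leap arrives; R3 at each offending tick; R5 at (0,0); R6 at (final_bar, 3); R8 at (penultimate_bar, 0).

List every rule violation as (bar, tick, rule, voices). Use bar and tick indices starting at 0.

(2, 0, R4, (0, 1))
(3, 0, R2, (0, 1))
(5, 0, R4, (0, 1))
(10, 0, R2, (0, 1))

bar 0: v0=F3 v1=F4 downbeat P8
bar 1: v0=A3 v1=C4 downbeat m3
bar 2: v0=G3 v1=F4 downbeat m7
bar 3: v0=A3 v1=A4 downbeat P8
bar 4: v0=C4 v1=E4 downbeat M3
bar 5: v0=D4 v1=G4 downbeat P4
bar 6: v0=C4 v1=G4 downbeat P5
bar 7: v0=B3 v1=D4 downbeat m3
bar 8: v0=A3 v1=E4 downbeat P5
bar 9: v0=E3 v1=C4 downbeat m6
bar 10: v0=F3 v1=F4 downbeat P8
  -> R4 @ bar 2 tick 0 v(0, 1): G3/F4 m7 untreated
  -> R2 @ bar 3 tick 0 v(0, 1): G3/F4 m7 -> A3/A4 P8 similar
  -> R4 @ bar 5 tick 0 v(0, 1): D4/G4 P4 untreated
  -> R2 @ bar 10 tick 0 v(0, 1): E3/C4 m6 -> F3/F4 P8 similar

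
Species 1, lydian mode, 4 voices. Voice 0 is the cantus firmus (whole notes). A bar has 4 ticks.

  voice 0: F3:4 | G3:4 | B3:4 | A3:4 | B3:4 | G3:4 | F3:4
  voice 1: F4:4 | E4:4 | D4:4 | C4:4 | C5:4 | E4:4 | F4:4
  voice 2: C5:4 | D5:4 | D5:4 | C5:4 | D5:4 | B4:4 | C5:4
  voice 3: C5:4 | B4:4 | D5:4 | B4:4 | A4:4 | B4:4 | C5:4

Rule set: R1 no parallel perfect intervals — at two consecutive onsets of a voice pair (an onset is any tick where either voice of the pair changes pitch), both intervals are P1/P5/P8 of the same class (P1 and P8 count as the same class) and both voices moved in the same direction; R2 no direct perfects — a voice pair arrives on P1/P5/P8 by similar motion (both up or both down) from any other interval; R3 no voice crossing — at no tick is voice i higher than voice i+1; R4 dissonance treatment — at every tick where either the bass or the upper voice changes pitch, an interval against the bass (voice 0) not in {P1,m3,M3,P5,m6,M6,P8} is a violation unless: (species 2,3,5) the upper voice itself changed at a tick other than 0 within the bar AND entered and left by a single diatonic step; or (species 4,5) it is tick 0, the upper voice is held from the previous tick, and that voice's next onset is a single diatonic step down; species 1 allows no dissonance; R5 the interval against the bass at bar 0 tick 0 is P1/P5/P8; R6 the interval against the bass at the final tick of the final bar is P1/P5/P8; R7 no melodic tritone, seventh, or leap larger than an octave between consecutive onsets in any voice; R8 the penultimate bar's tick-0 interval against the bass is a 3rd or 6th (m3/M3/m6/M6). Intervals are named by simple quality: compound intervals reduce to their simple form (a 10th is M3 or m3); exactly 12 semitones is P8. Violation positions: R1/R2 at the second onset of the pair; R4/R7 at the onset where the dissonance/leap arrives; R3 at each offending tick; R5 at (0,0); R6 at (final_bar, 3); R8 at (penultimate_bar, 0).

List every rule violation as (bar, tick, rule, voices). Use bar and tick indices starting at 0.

(1, 0, R1, (0, 2))
(1, 0, R1, (1, 3))
(1, 0, R3, (2, 3))
(1, 1, R3, (2, 3))
(1, 2, R3, (2, 3))
(1, 3, R3, (2, 3))
(3, 0, R1, (1, 2))
(3, 0, R3, (2, 3))
(3, 0, R4, (0, 3))
(3, 1, R3, (2, 3))
(3, 2, R3, (2, 3))
(3, 3, R3, (2, 3))
(4, 0, R3, (2, 3))
(4, 0, R4, (0, 1))
(4, 0, R4, (0, 3))
(4, 1, R3, (2, 3))
(4, 2, R3, (2, 3))
(4, 3, R3, (2, 3))
(5, 0, R2, (1, 2))
(6, 0, R1, (1, 2))
(6, 0, R1, (1, 3))
(6, 0, R1, (2, 3))

bar 0: v0=F3 v1=F4 v2=C5 v3=C5 downbeat P5
bar 1: v0=G3 v1=E4 v2=D5 v3=B4 downbeat M3
bar 2: v0=B3 v1=D4 v2=D5 v3=D5 downbeat m3
bar 3: v0=A3 v1=C4 v2=C5 v3=B4 downbeat M2
bar 4: v0=B3 v1=C5 v2=D5 v3=A4 downbeat m7
bar 5: v0=G3 v1=E4 v2=B4 v3=B4 downbeat M3
bar 6: v0=F3 v1=F4 v2=C5 v3=C5 downbeat P5
  -> R1 @ bar 1 tick 0 v(0, 2): F3/C5 P5 -> G3/D5 P5 similar
  -> R1 @ bar 1 tick 0 v(1, 3): F4/C5 P5 -> E4/B4 P5 similar
  -> R3 @ bar 1 tick 0 v(2, 3): D5 above B4
  -> R3 @ bar 1 tick 1 v(2, 3): D5 above B4
  -> R3 @ bar 1 tick 2 v(2, 3): D5 above B4
  -> R3 @ bar 1 tick 3 v(2, 3): D5 above B4
  -> R1 @ bar 3 tick 0 v(1, 2): D4/D5 P8 -> C4/C5 P8 similar
  -> R3 @ bar 3 tick 0 v(2, 3): C5 above B4
  -> R4 @ bar 3 tick 0 v(0, 3): A3/B4 M2 untreated
  -> R3 @ bar 3 tick 1 v(2, 3): C5 above B4
  -> R3 @ bar 3 tick 2 v(2, 3): C5 above B4
  -> R3 @ bar 3 tick 3 v(2, 3): C5 above B4
  -> R3 @ bar 4 tick 0 v(2, 3): D5 above A4
  -> R4 @ bar 4 tick 0 v(0, 1): B3/C5 m2 untreated
  -> R4 @ bar 4 tick 0 v(0, 3): B3/A4 m7 untreated
  -> R3 @ bar 4 tick 1 v(2, 3): D5 above A4
  -> R3 @ bar 4 tick 2 v(2, 3): D5 above A4
  -> R3 @ bar 4 tick 3 v(2, 3): D5 above A4
  -> R2 @ bar 5 tick 0 v(1, 2): C5/D5 M2 -> E4/B4 P5 similar
  -> R1 @ bar 6 tick 0 v(1, 2): E4/B4 P5 -> F4/C5 P5 similar
  -> R1 @ bar 6 tick 0 v(1, 3): E4/B4 P5 -> F4/C5 P5 similar
  -> R1 @ bar 6 tick 0 v(2, 3): B4/B4 P1 -> C5/C5 P1 similar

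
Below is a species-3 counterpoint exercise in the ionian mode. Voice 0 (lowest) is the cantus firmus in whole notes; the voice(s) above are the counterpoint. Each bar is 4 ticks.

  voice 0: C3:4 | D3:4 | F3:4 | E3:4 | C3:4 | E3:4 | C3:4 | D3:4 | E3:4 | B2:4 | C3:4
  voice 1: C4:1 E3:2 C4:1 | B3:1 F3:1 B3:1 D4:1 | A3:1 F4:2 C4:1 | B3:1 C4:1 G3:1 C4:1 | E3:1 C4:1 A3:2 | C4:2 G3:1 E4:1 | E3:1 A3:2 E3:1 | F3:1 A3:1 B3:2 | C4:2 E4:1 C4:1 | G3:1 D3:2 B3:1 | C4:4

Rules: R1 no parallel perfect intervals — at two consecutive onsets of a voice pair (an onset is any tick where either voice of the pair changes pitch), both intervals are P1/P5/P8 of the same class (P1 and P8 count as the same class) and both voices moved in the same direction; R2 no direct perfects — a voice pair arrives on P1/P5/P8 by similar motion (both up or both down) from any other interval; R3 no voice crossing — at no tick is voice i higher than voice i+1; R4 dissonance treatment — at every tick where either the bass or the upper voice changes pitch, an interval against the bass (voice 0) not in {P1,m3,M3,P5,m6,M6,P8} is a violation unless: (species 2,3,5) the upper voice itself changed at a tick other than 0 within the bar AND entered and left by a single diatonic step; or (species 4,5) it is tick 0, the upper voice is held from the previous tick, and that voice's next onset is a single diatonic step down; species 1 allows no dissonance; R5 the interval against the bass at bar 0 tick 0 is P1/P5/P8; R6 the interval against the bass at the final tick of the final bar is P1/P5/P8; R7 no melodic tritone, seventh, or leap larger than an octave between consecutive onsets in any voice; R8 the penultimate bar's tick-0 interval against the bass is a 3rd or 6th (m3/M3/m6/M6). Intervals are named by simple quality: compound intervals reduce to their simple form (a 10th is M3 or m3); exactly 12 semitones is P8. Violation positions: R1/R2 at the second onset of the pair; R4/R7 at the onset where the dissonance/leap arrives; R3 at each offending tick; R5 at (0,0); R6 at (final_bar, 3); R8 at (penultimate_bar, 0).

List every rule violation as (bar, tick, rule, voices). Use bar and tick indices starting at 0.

(1, 1, R7, (1,))
(1, 2, R7, (1,))
(3, 0, R1, (0, 1))
(10, 0, R1, (0, 1))

bar 0: v0=C3 v1=C4 downbeat P8
bar 1: v0=D3 v1=B3 downbeat M6
bar 2: v0=F3 v1=A3 downbeat M3
bar 3: v0=E3 v1=B3 downbeat P5
bar 4: v0=C3 v1=E3 downbeat M3
bar 5: v0=E3 v1=C4 downbeat m6
bar 6: v0=C3 v1=E3 downbeat M3
bar 7: v0=D3 v1=F3 downbeat m3
bar 8: v0=E3 v1=C4 downbeat m6
bar 9: v0=B2 v1=G3 downbeat m6
bar 10: v0=C3 v1=C4 downbeat P8
  -> R7 @ bar 1 tick 1 v(1,): B3->F3 leap 6st
  -> R7 @ bar 1 tick 2 v(1,): F3->B3 leap 6st
  -> R1 @ bar 3 tick 0 v(0, 1): F3/C4 P5 -> E3/B3 P5 similar
  -> R1 @ bar 10 tick 0 v(0, 1): B2/B3 P8 -> C3/C4 P8 similar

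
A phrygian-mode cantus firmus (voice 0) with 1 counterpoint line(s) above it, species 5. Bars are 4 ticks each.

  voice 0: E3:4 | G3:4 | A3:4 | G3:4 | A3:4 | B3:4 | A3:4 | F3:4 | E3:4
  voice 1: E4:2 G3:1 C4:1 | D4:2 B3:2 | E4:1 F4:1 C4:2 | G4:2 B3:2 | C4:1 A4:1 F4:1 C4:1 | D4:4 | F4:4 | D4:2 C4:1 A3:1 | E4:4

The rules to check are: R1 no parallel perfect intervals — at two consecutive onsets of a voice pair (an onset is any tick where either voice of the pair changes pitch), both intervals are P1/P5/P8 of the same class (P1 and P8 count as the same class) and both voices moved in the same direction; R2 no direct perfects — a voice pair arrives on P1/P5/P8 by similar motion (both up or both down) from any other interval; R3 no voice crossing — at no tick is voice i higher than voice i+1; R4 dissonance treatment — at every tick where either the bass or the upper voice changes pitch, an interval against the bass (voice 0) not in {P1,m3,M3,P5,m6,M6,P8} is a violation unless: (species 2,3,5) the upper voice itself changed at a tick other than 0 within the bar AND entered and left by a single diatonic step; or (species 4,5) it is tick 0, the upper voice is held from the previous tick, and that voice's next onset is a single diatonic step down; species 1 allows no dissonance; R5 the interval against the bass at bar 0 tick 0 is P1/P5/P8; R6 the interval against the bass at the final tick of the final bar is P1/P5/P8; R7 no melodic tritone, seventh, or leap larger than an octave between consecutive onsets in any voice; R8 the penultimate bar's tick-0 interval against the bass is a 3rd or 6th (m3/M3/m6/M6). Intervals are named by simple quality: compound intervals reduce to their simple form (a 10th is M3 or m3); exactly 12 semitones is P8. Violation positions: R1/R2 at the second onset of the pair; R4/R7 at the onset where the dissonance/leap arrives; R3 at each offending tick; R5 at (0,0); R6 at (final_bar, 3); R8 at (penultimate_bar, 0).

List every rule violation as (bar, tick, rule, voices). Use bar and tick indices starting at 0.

(1, 0, R2, (0, 1))
(2, 0, R2, (0, 1))

bar 0: v0=E3 v1=E4 downbeat P8
bar 1: v0=G3 v1=D4 downbeat P5
bar 2: v0=A3 v1=E4 downbeat P5
bar 3: v0=G3 v1=G4 downbeat P8
bar 4: v0=A3 v1=C4 downbeat m3
bar 5: v0=B3 v1=D4 downbeat m3
bar 6: v0=A3 v1=F4 downbeat m6
bar 7: v0=F3 v1=D4 downbeat M6
bar 8: v0=E3 v1=E4 downbeat P8
  -> R2 @ bar 1 tick 0 v(0, 1): E3/C4 m6 -> G3/D4 P5 similar
  -> R2 @ bar 2 tick 0 v(0, 1): G3/B3 M3 -> A3/E4 P5 similar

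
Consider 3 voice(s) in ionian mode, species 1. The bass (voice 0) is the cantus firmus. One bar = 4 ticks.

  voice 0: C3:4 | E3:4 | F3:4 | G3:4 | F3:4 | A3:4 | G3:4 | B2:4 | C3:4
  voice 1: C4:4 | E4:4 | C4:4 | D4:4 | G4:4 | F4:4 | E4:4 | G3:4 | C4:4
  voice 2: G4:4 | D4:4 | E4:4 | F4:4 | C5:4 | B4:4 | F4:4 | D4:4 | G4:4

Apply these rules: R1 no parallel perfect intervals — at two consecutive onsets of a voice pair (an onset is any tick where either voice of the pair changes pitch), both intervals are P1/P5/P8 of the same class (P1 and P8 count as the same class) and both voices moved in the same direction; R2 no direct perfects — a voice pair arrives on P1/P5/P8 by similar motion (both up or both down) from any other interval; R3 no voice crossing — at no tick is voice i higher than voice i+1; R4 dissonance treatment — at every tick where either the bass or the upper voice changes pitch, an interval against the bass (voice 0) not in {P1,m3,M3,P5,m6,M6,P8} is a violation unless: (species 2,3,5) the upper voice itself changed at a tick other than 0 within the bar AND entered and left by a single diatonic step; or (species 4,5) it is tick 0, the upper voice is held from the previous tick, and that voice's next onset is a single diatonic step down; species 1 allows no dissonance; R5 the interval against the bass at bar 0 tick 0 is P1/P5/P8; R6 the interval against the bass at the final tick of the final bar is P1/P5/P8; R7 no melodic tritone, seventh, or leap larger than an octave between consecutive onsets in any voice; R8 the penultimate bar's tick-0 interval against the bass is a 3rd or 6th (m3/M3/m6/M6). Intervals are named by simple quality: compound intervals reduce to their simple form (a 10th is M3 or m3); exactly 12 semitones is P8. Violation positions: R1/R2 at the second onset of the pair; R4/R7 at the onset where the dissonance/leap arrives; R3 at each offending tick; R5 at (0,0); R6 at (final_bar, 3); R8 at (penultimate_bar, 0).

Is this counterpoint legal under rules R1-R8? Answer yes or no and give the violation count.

bar 0: v0=C3 v1=C4 v2=G4 (P5)
bar 1: v0=E3 v1=E4 v2=D4 (m7)
bar 2: v0=F3 v1=C4 v2=E4 (M7)
bar 3: v0=G3 v1=D4 v2=F4 (m7)
bar 4: v0=F3 v1=G4 v2=C5 (P5)
bar 5: v0=A3 v1=F4 v2=B4 (M2)
bar 6: v0=G3 v1=E4 v2=F4 (m7)
bar 7: v0=B2 v1=G3 v2=D4 (m3)
bar 8: v0=C3 v1=C4 v2=G4 (P5)
  R1 @ bar1.0: C3/C4 P8 -> E3/E4 P8 similar
  R3 @ bar1.0: E4 above D4
  R4 @ bar1.0: E3/D4 m7 untreated
  R3 @ bar1.1: E4 above D4
  R3 @ bar1.2: E4 above D4
  R3 @ bar1.3: E4 above D4
  R4 @ bar2.0: F3/E4 M7 untreated
  R1 @ bar3.0: F3/C4 P5 -> G3/D4 P5 similar
  R4 @ bar3.0: G3/F4 m7 untreated
  R4 @ bar4.0: F3/G4 M2 untreated
  R4 @ bar5.0: A3/B4 M2 untreated
  R4 @ bar6.0: G3/F4 m7 untreated
  R7 @ bar6.0: B4->F4 leap 6st
  R2 @ bar7.0: E4/F4 m2 -> G3/D4 P5 similar
  R1 @ bar8.0: G3/D4 P5 -> C4/G4 P5 similar
  R2 @ bar8.0: B2/G3 m6 -> C3/C4 P8 similar
  R2 @ bar8.0: B2/D4 m3 -> C3/G4 P5 similar

No (17 violations)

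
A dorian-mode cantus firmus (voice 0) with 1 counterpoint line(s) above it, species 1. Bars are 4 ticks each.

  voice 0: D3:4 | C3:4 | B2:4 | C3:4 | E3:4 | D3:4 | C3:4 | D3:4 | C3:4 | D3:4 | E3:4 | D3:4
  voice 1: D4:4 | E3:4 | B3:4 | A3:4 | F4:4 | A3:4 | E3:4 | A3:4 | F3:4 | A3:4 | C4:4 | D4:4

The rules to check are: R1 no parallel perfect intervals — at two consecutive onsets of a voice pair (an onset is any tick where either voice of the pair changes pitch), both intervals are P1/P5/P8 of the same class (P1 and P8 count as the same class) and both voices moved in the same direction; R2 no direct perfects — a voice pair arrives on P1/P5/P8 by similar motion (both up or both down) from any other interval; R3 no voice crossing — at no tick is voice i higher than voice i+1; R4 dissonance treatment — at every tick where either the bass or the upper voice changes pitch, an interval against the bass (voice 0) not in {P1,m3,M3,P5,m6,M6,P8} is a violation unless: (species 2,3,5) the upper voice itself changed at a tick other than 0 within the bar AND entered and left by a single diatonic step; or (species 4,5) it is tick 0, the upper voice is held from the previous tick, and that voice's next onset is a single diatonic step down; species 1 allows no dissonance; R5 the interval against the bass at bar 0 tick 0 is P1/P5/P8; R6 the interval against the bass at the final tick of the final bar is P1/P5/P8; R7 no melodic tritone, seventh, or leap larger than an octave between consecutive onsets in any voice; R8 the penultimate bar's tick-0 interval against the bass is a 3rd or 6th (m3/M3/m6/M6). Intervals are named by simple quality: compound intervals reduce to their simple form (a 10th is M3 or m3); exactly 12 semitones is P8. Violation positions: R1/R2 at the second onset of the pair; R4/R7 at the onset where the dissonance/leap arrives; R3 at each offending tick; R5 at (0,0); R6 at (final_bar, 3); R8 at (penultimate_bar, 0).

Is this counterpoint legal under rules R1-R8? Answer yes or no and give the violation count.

bar 0: v0=D3 v1=D4 (P8)
bar 1: v0=C3 v1=E3 (M3)
bar 2: v0=B2 v1=B3 (P8)
bar 3: v0=C3 v1=A3 (M6)
bar 4: v0=E3 v1=F4 (m2)
bar 5: v0=D3 v1=A3 (P5)
bar 6: v0=C3 v1=E3 (M3)
bar 7: v0=D3 v1=A3 (P5)
bar 8: v0=C3 v1=F3 (P4)
bar 9: v0=D3 v1=A3 (P5)
bar 10: v0=E3 v1=C4 (m6)
bar 11: v0=D3 v1=D4 (P8)
  R7 @ bar1.0: D4->E3 leap 10st
  R4 @ bar4.0: E3/F4 m2 untreated
  R2 @ bar5.0: E3/F4 m2 -> D3/A3 P5 similar
  R2 @ bar7.0: C3/E3 M3 -> D3/A3 P5 similar
  R4 @ bar8.0: C3/F3 P4 untreated
  R2 @ bar9.0: C3/F3 P4 -> D3/A3 P5 similar

No (6 violations)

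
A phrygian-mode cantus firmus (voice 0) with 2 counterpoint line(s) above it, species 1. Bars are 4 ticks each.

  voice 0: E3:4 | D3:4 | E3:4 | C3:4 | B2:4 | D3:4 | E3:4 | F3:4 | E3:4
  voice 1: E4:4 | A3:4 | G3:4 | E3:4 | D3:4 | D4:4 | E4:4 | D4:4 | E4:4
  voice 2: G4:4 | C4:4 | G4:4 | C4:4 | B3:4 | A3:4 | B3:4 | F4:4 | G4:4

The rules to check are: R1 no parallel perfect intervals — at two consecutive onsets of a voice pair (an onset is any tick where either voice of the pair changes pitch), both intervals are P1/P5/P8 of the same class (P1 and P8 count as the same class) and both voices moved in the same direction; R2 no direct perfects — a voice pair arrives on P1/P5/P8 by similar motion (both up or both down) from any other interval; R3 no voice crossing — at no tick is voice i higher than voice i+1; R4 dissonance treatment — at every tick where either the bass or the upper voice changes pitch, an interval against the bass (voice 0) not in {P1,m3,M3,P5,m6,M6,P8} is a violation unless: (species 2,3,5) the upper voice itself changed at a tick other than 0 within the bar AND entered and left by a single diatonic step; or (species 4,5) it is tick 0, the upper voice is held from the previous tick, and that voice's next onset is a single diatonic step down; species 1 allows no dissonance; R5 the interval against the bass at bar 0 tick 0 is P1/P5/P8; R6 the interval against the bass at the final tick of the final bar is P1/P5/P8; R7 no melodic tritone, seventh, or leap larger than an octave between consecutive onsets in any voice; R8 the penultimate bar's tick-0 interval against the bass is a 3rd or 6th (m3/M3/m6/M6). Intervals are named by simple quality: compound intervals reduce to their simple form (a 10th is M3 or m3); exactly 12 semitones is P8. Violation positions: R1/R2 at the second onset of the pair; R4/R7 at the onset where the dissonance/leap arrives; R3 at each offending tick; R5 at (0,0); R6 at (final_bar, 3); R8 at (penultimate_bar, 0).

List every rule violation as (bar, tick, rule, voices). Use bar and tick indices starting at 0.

(0, 0, R5, (0, 2))
(1, 0, R2, (0, 1))
(1, 0, R4, (0, 2))
(3, 0, R2, (0, 2))
(4, 0, R1, (0, 2))
(5, 0, R2, (0, 1))
(5, 0, R3, (1, 2))
(5, 1, R3, (1, 2))
(5, 2, R3, (1, 2))
(5, 3, R3, (1, 2))
(6, 0, R1, (0, 1))
(6, 0, R1, (0, 2))
(6, 0, R3, (1, 2))
(6, 1, R3, (1, 2))
(6, 2, R3, (1, 2))
(6, 3, R3, (1, 2))
(7, 0, R2, (0, 2))
(7, 0, R7, (2,))
(7, 0, R8, (0, 2))
(8, 3, R6, (0, 2))

bar 0: v0=E3 v1=E4 v2=G4 downbeat m3
bar 1: v0=D3 v1=A3 v2=C4 downbeat m7
bar 2: v0=E3 v1=G3 v2=G4 downbeat m3
bar 3: v0=C3 v1=E3 v2=C4 downbeat P8
bar 4: v0=B2 v1=D3 v2=B3 downbeat P8
bar 5: v0=D3 v1=D4 v2=A3 downbeat P5
bar 6: v0=E3 v1=E4 v2=B3 downbeat P5
bar 7: v0=F3 v1=D4 v2=F4 downbeat P8
bar 8: v0=E3 v1=E4 v2=G4 downbeat m3
  -> R5 @ bar 0 tick 0 v(0, 2): opens on m3
  -> R2 @ bar 1 tick 0 v(0, 1): E3/E4 P8 -> D3/A3 P5 similar
  -> R4 @ bar 1 tick 0 v(0, 2): D3/C4 m7 untreated
  -> R2 @ bar 3 tick 0 v(0, 2): E3/G4 m3 -> C3/C4 P8 similar
  -> R1 @ bar 4 tick 0 v(0, 2): C3/C4 P8 -> B2/B3 P8 similar
  -> R2 @ bar 5 tick 0 v(0, 1): B2/D3 m3 -> D3/D4 P8 similar
  -> R3 @ bar 5 tick 0 v(1, 2): D4 above A3
  -> R3 @ bar 5 tick 1 v(1, 2): D4 above A3
  -> R3 @ bar 5 tick 2 v(1, 2): D4 above A3
  -> R3 @ bar 5 tick 3 v(1, 2): D4 above A3
  -> R1 @ bar 6 tick 0 v(0, 1): D3/D4 P8 -> E3/E4 P8 similar
  -> R1 @ bar 6 tick 0 v(0, 2): D3/A3 P5 -> E3/B3 P5 similar
  -> R3 @ bar 6 tick 0 v(1, 2): E4 above B3
  -> R3 @ bar 6 tick 1 v(1, 2): E4 above B3
  -> R3 @ bar 6 tick 2 v(1, 2): E4 above B3
  -> R3 @ bar 6 tick 3 v(1, 2): E4 above B3
  -> R2 @ bar 7 tick 0 v(0, 2): E3/B3 P5 -> F3/F4 P8 similar
  -> R7 @ bar 7 tick 0 v(2,): B3->F4 leap 6st
  -> R8 @ bar 7 tick 0 v(0, 2): penult P8 not 3rd/6th
  -> R6 @ bar 8 tick 3 v(0, 2): closes on m3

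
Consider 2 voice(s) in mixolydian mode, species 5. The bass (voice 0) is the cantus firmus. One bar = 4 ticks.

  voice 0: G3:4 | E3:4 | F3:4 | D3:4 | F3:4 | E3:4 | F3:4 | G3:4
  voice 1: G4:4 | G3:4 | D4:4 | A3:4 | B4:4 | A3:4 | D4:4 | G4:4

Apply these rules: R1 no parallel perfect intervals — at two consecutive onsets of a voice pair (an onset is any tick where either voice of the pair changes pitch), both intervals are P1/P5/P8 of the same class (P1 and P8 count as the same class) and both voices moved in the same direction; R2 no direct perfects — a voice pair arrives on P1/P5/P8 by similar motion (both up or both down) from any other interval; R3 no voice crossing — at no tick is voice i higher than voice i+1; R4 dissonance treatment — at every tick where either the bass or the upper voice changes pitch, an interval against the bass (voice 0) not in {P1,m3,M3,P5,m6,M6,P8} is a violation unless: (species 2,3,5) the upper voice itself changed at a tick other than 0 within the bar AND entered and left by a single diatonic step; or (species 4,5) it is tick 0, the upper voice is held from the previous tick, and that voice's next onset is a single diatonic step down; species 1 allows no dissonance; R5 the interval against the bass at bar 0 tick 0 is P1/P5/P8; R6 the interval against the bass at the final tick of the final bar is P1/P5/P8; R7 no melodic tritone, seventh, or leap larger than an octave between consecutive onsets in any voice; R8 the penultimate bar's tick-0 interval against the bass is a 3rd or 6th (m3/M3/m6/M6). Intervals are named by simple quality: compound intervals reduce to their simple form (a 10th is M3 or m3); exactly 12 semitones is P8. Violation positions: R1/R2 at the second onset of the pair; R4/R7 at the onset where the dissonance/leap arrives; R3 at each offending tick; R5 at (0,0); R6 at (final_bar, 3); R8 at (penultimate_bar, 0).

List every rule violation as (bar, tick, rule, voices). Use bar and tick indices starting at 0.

(3, 0, R2, (0, 1))
(4, 0, R4, (0, 1))
(4, 0, R7, (1,))
(5, 0, R4, (0, 1))
(5, 0, R7, (1,))
(7, 0, R2, (0, 1))

bar 0: v0=G3 v1=G4 downbeat P8
bar 1: v0=E3 v1=G3 downbeat m3
bar 2: v0=F3 v1=D4 downbeat M6
bar 3: v0=D3 v1=A3 downbeat P5
bar 4: v0=F3 v1=B4 downbeat TT
bar 5: v0=E3 v1=A3 downbeat P4
bar 6: v0=F3 v1=D4 downbeat M6
bar 7: v0=G3 v1=G4 downbeat P8
  -> R2 @ bar 3 tick 0 v(0, 1): F3/D4 M6 -> D3/A3 P5 similar
  -> R4 @ bar 4 tick 0 v(0, 1): F3/B4 TT untreated
  -> R7 @ bar 4 tick 0 v(1,): A3->B4 leap 14st
  -> R4 @ bar 5 tick 0 v(0, 1): E3/A3 P4 untreated
  -> R7 @ bar 5 tick 0 v(1,): B4->A3 leap 14st
  -> R2 @ bar 7 tick 0 v(0, 1): F3/D4 M6 -> G3/G4 P8 similar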